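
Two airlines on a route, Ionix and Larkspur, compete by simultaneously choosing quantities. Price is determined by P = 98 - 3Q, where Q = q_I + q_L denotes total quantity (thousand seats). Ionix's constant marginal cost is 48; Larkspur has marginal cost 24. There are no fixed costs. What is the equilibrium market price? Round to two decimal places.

56.67

Ionix's profit: π_I = (98 - 3Q)q_I - (48q_I). Setting ∂π_I/∂q_I = 0: 50 - 6q_I - 3(q_L) = 0.
Larkspur's first-order condition: 74 - 6q_L - 3(q_I) = 0.
Rearranging gives the reaction functions q_I = (50 - 3q_L)/6 and q_L = (74 - 3q_I)/6.
Solving the pair: q_I = 26/9, q_L = 98/9.
Total output Q = 124/9, so price P = 98 - 3·(124/9) = 170/3.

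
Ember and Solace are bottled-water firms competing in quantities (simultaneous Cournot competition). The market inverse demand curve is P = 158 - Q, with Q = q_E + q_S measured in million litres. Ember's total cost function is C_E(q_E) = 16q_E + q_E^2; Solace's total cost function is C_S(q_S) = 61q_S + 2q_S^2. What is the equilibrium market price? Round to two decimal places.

Ember's profit: π_E = (158 - Q)q_E - (16q_E + q_E²). Setting ∂π_E/∂q_E = 0: 142 - 4q_E - (q_S) = 0.
Solace's profit: π_S = (158 - Q)q_S - (61q_S + 2q_S²). Setting ∂π_S/∂q_S = 0: 97 - 6q_S - (q_E) = 0.
Rearranging gives the reaction functions q_E = (142 - q_S)/4 and q_S = (97 - q_E)/6.
Solving the pair: q_E = 755/23, q_S = 246/23.
Total output Q = 1001/23, so price P = 158 - 1001/23 = 114.4783.

114.48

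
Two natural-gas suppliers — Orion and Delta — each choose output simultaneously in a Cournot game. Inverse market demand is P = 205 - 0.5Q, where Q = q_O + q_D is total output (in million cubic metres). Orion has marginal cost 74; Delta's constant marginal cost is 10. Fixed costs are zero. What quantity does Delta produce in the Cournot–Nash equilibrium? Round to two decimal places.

Orion's profit: π_O = (205 - 0.5Q)q_O - (74q_O). Setting ∂π_O/∂q_O = 0: 131 - q_O - (1/2)(q_D) = 0.
Delta's first-order condition: 195 - q_D - (1/2)(q_O) = 0.
Best responses: q_O = (131 - (1/2)q_D), q_D = (195 - (1/2)q_O).
Solving the pair: q_O = 134/3, q_D = 518/3.

172.67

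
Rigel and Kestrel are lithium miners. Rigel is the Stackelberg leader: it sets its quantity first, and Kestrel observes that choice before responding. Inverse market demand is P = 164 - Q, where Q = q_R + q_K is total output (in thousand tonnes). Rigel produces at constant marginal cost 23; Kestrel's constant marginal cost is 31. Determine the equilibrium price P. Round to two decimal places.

Solve by backward induction. Given q_R, the follower Kestrel maximises π_K = (164 - q_R - q_K)q_K - 31q_K.
∂π_K/∂q_K = 133 - q_R - 2q_K = 0 gives the reaction function q_K = (133 - q_R)/2.
The leader anticipates this reaction. Substituting into P = 164 - Q gives P = 195/2 - (1/2)q_R, so π_R = (195/2 - (1/2)q_R)q_R - 23q_R.
Maximising: ∂π_R/∂q_R = 149/2 - q_R = 0, giving q_R = 149/2.
Then q_K = (133 - 149/2)/2 = 117/4.
Total output Q = 415/4, so price P = 164 - 415/4 = 241/4.

60.25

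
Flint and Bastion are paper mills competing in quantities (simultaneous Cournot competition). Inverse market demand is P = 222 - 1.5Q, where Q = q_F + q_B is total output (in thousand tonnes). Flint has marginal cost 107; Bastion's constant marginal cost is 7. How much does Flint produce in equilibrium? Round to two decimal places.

3.33

Flint's profit: π_F = (222 - 1.5Q)q_F - (107q_F). Setting ∂π_F/∂q_F = 0: 115 - 3q_F - (3/2)(q_B) = 0.
Bastion's first-order condition: 215 - 3q_B - (3/2)(q_F) = 0.
Best responses: q_F = (115 - (3/2)q_B)/3, q_B = (215 - (3/2)q_F)/3.
Solving the pair: q_F = 10/3, q_B = 70.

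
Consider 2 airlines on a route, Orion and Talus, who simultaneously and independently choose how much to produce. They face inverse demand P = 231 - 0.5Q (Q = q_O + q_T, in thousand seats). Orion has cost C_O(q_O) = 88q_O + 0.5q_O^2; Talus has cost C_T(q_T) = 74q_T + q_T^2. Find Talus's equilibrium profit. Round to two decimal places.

Orion's profit: π_O = (231 - 0.5Q)q_O - (88q_O + (1/2)q_O²). Setting ∂π_O/∂q_O = 0: 143 - 2q_O - (1/2)(q_T) = 0.
Talus's profit: π_T = (231 - 0.5Q)q_T - (74q_T + q_T²). Setting ∂π_T/∂q_T = 0: 157 - 3q_T - (1/2)(q_O) = 0.
Rearranging gives the reaction functions q_O = (143 - (1/2)q_T)/2 and q_T = (157 - (1/2)q_O)/3.
Solving the pair: q_O = 1402/23, q_T = 970/23.
Price P = 231 - (1/2)·103.1304 = 179.4348.
Talus's profit: 179.4348·(970/23) - 74·(970/23) - (970/23)² = 2667.9584.

2667.96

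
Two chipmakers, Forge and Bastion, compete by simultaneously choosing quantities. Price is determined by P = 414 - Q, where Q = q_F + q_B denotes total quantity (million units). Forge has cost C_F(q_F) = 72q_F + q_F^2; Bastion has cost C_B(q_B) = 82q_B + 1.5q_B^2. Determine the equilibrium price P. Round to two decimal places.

289.58

Forge's profit: π_F = (414 - Q)q_F - (72q_F + q_F²). Setting ∂π_F/∂q_F = 0: 342 - 4q_F - (q_B) = 0.
Bastion's first-order condition: 332 - 5q_B - (q_F) = 0.
So q_F = (342 - q_B)/4 and q_B = (332 - q_F)/5.
Solving the pair: q_F = 1378/19, q_B = 986/19.
Total output Q = 124.4211, so price P = 414 - 124.4211 = 289.5789.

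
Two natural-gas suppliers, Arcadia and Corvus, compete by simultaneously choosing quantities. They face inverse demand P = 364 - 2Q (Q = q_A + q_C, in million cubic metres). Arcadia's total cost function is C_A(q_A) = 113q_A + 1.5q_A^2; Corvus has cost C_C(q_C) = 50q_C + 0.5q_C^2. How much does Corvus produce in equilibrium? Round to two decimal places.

54.71

Arcadia's profit: π_A = (364 - 2Q)q_A - (113q_A + (3/2)q_A²). Setting ∂π_A/∂q_A = 0: 251 - 7q_A - 2(q_C) = 0.
Corvus's profit: π_C = (364 - 2Q)q_C - (50q_C + (1/2)q_C²). Setting ∂π_C/∂q_C = 0: 314 - 5q_C - 2(q_A) = 0.
Best responses: q_A = (251 - 2q_C)/7, q_C = (314 - 2q_A)/5.
Substituting one into the other gives q_A = 627/31 and q_C = 1696/31.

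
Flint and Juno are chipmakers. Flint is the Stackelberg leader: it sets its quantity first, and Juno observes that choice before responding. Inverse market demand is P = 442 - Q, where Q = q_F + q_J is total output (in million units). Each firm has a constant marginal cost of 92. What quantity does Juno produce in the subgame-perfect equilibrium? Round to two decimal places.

Solve by backward induction. Given q_F, the follower Juno maximises π_J = (442 - q_F - q_J)q_J - 92q_J.
Setting the follower's marginal profit to zero, 350 - q_F - 2q_J = 0, i.e. q_J = (350 - q_F)/2.
The leader anticipates this reaction. Substituting into P = 442 - Q gives P = 267 - (1/2)q_F, so π_F = (267 - (1/2)q_F)q_F - 92q_F.
Maximising: ∂π_F/∂q_F = 175 - q_F = 0, giving q_F = 175.
Then q_J = (350 - 175)/2 = 175/2.

87.50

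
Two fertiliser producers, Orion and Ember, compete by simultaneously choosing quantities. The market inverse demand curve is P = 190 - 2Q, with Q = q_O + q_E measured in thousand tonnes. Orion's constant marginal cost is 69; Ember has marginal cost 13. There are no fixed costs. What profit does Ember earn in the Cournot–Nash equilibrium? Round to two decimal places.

3016.06

Orion's profit: π_O = (190 - 2Q)q_O - (69q_O). Setting ∂π_O/∂q_O = 0: 121 - 4q_O - 2(q_E) = 0.
Ember's first-order condition: 177 - 4q_E - 2(q_O) = 0.
So q_O = (121 - 2q_E)/4 and q_E = (177 - 2q_O)/4.
Substituting one into the other gives q_O = 65/6 and q_E = 233/6.
Price P = 190 - 2·(149/3) = 272/3.
Ember's profit: (272/3 - 13)·(233/6) = 3016.0556.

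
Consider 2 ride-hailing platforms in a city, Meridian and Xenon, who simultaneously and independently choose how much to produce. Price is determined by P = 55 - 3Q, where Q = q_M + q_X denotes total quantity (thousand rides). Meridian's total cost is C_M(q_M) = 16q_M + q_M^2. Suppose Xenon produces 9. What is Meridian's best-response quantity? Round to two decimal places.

1.50

With the rival's output fixed at 9, Meridian's profit is π_M = (55 - 3·9 - 3q_M)q_M - (16q_M + q_M²) = (28 - 3q_M)q_M - (16q_M + q_M²).
∂π_M/∂q_M = 12 - 8q_M = 0, so q_M = 3/2.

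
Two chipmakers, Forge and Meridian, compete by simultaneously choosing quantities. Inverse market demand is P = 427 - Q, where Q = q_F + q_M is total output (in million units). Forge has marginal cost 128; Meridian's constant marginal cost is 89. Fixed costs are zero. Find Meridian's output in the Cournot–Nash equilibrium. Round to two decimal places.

Forge's profit: π_F = (427 - Q)q_F - (128q_F). Setting ∂π_F/∂q_F = 0: 299 - 2q_F - (q_M) = 0.
Meridian's profit: π_M = (427 - Q)q_M - (89q_M). Setting ∂π_M/∂q_M = 0: 338 - 2q_M - (q_F) = 0.
Rearranging gives the reaction functions q_F = (299 - q_M)/2 and q_M = (338 - q_F)/2.
Substituting one into the other gives q_F = 260/3 and q_M = 377/3.

125.67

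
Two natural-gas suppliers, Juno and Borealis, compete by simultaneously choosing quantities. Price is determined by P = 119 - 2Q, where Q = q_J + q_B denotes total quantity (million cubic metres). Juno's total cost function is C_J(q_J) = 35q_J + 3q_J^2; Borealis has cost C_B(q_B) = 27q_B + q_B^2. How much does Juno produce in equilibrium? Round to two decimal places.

Juno's profit: π_J = (119 - 2Q)q_J - (35q_J + 3q_J²). Setting ∂π_J/∂q_J = 0: 84 - 10q_J - 2(q_B) = 0.
Borealis's profit: π_B = (119 - 2Q)q_B - (27q_B + q_B²). Setting ∂π_B/∂q_B = 0: 92 - 6q_B - 2(q_J) = 0.
So q_J = (84 - 2q_B)/10 and q_B = (92 - 2q_J)/6.
Solving the pair: q_J = 40/7, q_B = 94/7.

5.71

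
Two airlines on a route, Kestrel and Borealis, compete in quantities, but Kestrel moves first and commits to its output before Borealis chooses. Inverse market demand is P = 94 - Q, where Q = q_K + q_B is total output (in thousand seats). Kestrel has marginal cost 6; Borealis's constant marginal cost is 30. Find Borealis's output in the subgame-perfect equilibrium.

4

The follower Borealis best-responds to any q_K: π_B = (94 - Q)q_B - 30q_B.
∂π_B/∂q_B = 64 - q_K - 2q_B = 0 gives the reaction function q_B = (64 - q_K)/2.
The leader anticipates this reaction. Substituting into P = 94 - Q gives P = 62 - (1/2)q_K, so π_K = (62 - (1/2)q_K)q_K - 6q_K.
Maximising: ∂π_K/∂q_K = 56 - q_K = 0, giving q_K = 56.
Then q_B = (64 - 56)/2 = 4.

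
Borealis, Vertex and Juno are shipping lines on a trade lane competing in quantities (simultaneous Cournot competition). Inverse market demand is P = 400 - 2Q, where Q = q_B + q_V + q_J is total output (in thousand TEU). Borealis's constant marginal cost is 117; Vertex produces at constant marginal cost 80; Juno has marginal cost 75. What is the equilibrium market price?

Borealis's profit: π_B = (400 - 2Q)q_B - (117q_B). Setting ∂π_B/∂q_B = 0: 283 - 4q_B - 2(q_V + q_J) = 0.
Vertex's first-order condition: 320 - 4q_V - 2(q_B + q_J) = 0.
Juno's first-order condition: 325 - 4q_J - 2(q_B + q_V) = 0.
Summing all 3 equations gives 928 − 8Q = 0, hence Q = 116.
Back-substituting: q_B = (283 − 232)/2 = 51/2, q_V = (320 − 232)/2 = 44, q_J = (325 − 232)/2 = 93/2.
Total output Q = 116, so price P = 400 - 2·116 = 168.

168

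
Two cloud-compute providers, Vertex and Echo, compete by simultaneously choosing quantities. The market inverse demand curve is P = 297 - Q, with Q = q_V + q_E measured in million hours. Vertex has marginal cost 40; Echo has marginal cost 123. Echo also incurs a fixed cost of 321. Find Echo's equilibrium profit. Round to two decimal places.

Vertex's profit: π_V = (297 - Q)q_V - (40q_V). Setting ∂π_V/∂q_V = 0: 257 - 2q_V - (q_E) = 0.
Echo's first-order condition: 174 - 2q_E - (q_V) = 0.
Rearranging gives the reaction functions q_V = (257 - q_E)/2 and q_E = (174 - q_V)/2.
Solving the pair: q_V = 340/3, q_E = 91/3.
Price P = 297 - 431/3 = 460/3.
Echo's profit: (460/3 - 123)·(91/3) - 321 = 599.1111.

599.11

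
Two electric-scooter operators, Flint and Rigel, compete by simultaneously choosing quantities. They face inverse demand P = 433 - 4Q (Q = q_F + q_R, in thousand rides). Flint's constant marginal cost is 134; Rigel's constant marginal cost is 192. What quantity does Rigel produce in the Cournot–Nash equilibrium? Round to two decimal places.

15.25

Flint's profit: π_F = (433 - 4Q)q_F - (134q_F). Setting ∂π_F/∂q_F = 0: 299 - 8q_F - 4(q_R) = 0.
Rigel's profit: π_R = (433 - 4Q)q_R - (192q_R). Setting ∂π_R/∂q_R = 0: 241 - 8q_R - 4(q_F) = 0.
Best responses: q_F = (299 - 4q_R)/8, q_R = (241 - 4q_F)/8.
Substituting one into the other gives q_F = 119/4 and q_R = 61/4.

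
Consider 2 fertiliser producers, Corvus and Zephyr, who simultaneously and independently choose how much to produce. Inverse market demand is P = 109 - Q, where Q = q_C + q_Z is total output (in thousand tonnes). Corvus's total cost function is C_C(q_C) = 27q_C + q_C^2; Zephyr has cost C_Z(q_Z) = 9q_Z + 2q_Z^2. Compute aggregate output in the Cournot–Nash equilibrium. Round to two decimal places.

30.87

Corvus's profit: π_C = (109 - Q)q_C - (27q_C + q_C²). Setting ∂π_C/∂q_C = 0: 82 - 4q_C - (q_Z) = 0.
Zephyr's profit: π_Z = (109 - Q)q_Z - (9q_Z + 2q_Z²). Setting ∂π_Z/∂q_Z = 0: 100 - 6q_Z - (q_C) = 0.
Best responses: q_C = (82 - q_Z)/4, q_Z = (100 - q_C)/6.
Solving the pair: q_C = 392/23, q_Z = 318/23.
Total output Q = 392/23 + 318/23 = 710/23.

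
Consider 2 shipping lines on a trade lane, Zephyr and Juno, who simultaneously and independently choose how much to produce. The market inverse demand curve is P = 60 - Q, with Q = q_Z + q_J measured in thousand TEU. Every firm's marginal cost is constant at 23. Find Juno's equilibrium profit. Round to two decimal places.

152.11

A representative firm's profit is π_i = q_i(60 - Q) - 23q_i.
First-order condition (treating rivals' output as given): 37 - 2q_i - q_j = 0.
By symmetry each firm produces the same amount; substituting q_j = q_i yields q_i = 37/3.
Price P = 60 - 74/3 = 106/3.
Juno's profit: (106/3 - 23)·(37/3) = 1369/9.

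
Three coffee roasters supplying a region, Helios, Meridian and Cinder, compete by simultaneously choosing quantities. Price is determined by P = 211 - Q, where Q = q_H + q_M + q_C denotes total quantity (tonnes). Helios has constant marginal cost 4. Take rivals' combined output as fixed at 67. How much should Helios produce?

With rivals' combined output fixed at 67, Helios's profit is π_H = (211 - 67 - q_H)q_H - (4q_H) = (144 - q_H)q_H - (4q_H).
∂π_H/∂q_H = 140 - 2q_H = 0, so q_H = 70.

70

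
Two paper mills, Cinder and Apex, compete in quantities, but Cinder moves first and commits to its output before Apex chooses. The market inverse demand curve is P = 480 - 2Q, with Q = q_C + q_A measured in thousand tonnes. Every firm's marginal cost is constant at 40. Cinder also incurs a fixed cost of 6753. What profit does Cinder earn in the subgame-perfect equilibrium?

5347

Solve by backward induction. Given q_C, the follower Apex maximises π_A = (480 - 2q_C - 2q_A)q_A - 40q_A.
Follower FOC: 440 - 2q_C - 4q_A = 0, so q_A(q_C) = (440 - 2q_C)/4.
Cinder substitutes q_A(q_C) into its own profit: π_C = q_C(480 - 2q_C - (440 - 2q_C)/2) - 40q_C = (260 - q_C)q_C - 40q_C.
Maximising: ∂π_C/∂q_C = 220 - 2q_C = 0, giving q_C = 110.
Then q_A = (440 - 2·110)/4 = 55.
Price P = 480 - 2·165 = 150.
Cinder's profit: (150 - 40)·110 - 6753 = 5347.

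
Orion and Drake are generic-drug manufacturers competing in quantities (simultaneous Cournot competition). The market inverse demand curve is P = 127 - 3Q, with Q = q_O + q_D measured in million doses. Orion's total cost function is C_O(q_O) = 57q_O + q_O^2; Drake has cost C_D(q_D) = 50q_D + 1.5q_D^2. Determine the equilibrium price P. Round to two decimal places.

88.67

Orion's profit: π_O = (127 - 3Q)q_O - (57q_O + q_O²). Setting ∂π_O/∂q_O = 0: 70 - 8q_O - 3(q_D) = 0.
Drake's first-order condition: 77 - 9q_D - 3(q_O) = 0.
Best responses: q_O = (70 - 3q_D)/8, q_D = (77 - 3q_O)/9.
Solving the pair: q_O = 19/3, q_D = 58/9.
Total output Q = 115/9, so price P = 127 - 3·(115/9) = 266/3.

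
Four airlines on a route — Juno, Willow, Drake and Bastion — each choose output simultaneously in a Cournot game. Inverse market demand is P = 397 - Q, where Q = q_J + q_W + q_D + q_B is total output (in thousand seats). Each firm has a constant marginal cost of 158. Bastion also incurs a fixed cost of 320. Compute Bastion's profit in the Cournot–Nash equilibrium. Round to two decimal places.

1964.84

A representative firm's profit is π_i = q_i(397 - Q) - 158q_i.
First-order condition (treating rivals' output as given): 239 - 2q_i - Σ_{j≠i} q_j = 0.
By symmetry each firm produces the same amount; substituting Σ_{j≠i} q_j = 3q_i yields q_i = 239/5.
Price P = 397 - 956/5 = 1029/5.
Bastion's profit: (1029/5 - 158)·(239/5) - 320 = 1964.8400.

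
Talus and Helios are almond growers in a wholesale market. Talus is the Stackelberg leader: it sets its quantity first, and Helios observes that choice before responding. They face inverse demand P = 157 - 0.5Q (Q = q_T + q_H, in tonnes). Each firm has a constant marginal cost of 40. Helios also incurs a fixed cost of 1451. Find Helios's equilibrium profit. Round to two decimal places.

The follower Helios best-responds to any q_T: π_H = (157 - 0.5Q)q_H - 40q_H.
Setting the follower's marginal profit to zero, 117 - (1/2)q_T - q_H = 0, i.e. q_H = (117 - (1/2)q_T).
The leader anticipates this reaction. Substituting into P = 157 - 0.5Q gives P = 197/2 - (1/4)q_T, so π_T = (197/2 - (1/4)q_T)q_T - 40q_T.
Maximising: ∂π_T/∂q_T = 117/2 - (1/2)q_T = 0, giving q_T = 117.
Then q_H = (117 - (1/2)·117) = 117/2.
Price P = 157 - (1/2)·(351/2) = 277/4.
Helios's profit: (277/4 - 40)·(117/2) - 1451 = 260.1250.

260.13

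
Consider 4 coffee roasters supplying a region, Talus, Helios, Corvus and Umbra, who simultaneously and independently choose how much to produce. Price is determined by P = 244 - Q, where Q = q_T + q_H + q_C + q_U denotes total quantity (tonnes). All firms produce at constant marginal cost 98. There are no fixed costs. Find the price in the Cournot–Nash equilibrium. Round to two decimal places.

127.20

Each firm earns π_i = (244 - Q)q_i - 98q_i.
First-order condition (treating rivals' output as given): 146 - 2q_i - Σ_{j≠i} q_j = 0.
With identical firms every q_j equals q_i, so Σ_{j≠i} q_j = 3q_i and 146 = 5q_i, giving q_i = 146/5.
Total output Q = 584/5, so price P = 244 - 584/5 = 636/5.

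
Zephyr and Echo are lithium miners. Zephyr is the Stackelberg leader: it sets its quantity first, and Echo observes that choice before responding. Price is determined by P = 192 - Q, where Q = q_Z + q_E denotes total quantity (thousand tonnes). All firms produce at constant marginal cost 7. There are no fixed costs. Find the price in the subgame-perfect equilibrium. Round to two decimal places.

53.25

The follower Echo best-responds to any q_Z: π_E = (192 - Q)q_E - 7q_E.
Setting the follower's marginal profit to zero, 185 - q_Z - 2q_E = 0, i.e. q_E = (185 - q_Z)/2.
Zephyr substitutes q_E(q_Z) into its own profit: π_Z = q_Z(192 - q_Z - (185 - q_Z)/2) - 7q_Z = (199/2 - (1/2)q_Z)q_Z - 7q_Z.
Maximising: ∂π_Z/∂q_Z = 185/2 - q_Z = 0, giving q_Z = 185/2.
Then q_E = (185 - 185/2)/2 = 185/4.
Total output Q = 555/4, so price P = 192 - 555/4 = 213/4.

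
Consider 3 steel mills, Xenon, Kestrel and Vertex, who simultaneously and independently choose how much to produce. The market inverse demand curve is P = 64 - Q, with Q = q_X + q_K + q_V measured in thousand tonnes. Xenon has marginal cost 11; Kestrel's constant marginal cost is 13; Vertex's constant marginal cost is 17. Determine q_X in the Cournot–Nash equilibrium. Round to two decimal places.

15.25

Xenon's profit: π_X = (64 - Q)q_X - (11q_X). Setting ∂π_X/∂q_X = 0: 53 - 2q_X - (q_K + q_V) = 0.
Kestrel's first-order condition: 51 - 2q_K - (q_X + q_V) = 0.
Vertex's first-order condition: 47 - 2q_V - (q_X + q_K) = 0.
Summing all 3 equations gives 151 − 4Q = 0, hence Q = 151/4.
Back-substituting: q_X = (53 − 151/4) = 61/4, q_K = (51 − 151/4) = 53/4, q_V = (47 − 151/4) = 37/4.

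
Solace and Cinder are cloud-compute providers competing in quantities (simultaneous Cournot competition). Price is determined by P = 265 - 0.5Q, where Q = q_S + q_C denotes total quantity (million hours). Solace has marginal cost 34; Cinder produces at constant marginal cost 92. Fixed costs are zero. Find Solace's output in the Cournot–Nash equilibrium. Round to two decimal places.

Solace's profit: π_S = (265 - 0.5Q)q_S - (34q_S). Setting ∂π_S/∂q_S = 0: 231 - q_S - (1/2)(q_C) = 0.
Cinder's profit: π_C = (265 - 0.5Q)q_C - (92q_C). Setting ∂π_C/∂q_C = 0: 173 - q_C - (1/2)(q_S) = 0.
Best responses: q_S = (231 - (1/2)q_C), q_C = (173 - (1/2)q_S).
Solving the pair: q_S = 578/3, q_C = 230/3.

192.67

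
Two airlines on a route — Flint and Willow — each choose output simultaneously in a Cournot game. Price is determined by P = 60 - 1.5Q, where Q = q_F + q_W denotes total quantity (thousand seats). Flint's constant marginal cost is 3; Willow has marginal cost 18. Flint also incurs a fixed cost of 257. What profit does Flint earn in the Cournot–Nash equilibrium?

Flint's profit: π_F = (60 - 1.5Q)q_F - (3q_F). Setting ∂π_F/∂q_F = 0: 57 - 3q_F - (3/2)(q_W) = 0.
Willow's profit: π_W = (60 - 1.5Q)q_W - (18q_W). Setting ∂π_W/∂q_W = 0: 42 - 3q_W - (3/2)(q_F) = 0.
Rearranging gives the reaction functions q_F = (57 - (3/2)q_W)/3 and q_W = (42 - (3/2)q_F)/3.
Solving the pair: q_F = 16, q_W = 6.
Price P = 60 - (3/2)·22 = 27.
Flint's profit: (27 - 3)·16 - 257 = 127.

127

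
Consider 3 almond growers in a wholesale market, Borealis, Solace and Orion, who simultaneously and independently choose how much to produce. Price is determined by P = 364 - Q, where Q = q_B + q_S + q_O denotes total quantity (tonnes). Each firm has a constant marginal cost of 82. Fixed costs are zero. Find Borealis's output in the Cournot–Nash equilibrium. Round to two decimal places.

70.50

Each firm earns π_i = (364 - Q)q_i - 82q_i.
First-order condition (treating rivals' output as given): 282 - 2q_i - Σ_{j≠i} q_j = 0.
With identical firms every q_j equals q_i, so Σ_{j≠i} q_j = 2q_i and 282 = 4q_i, giving q_i = 141/2.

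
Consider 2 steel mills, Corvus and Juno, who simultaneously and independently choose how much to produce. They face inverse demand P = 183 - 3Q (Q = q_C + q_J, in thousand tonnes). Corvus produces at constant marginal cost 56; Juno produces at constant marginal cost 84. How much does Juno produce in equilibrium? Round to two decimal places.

7.89

Corvus's profit: π_C = (183 - 3Q)q_C - (56q_C). Setting ∂π_C/∂q_C = 0: 127 - 6q_C - 3(q_J) = 0.
Juno's profit: π_J = (183 - 3Q)q_J - (84q_J). Setting ∂π_J/∂q_J = 0: 99 - 6q_J - 3(q_C) = 0.
Rearranging gives the reaction functions q_C = (127 - 3q_J)/6 and q_J = (99 - 3q_C)/6.
Substituting one into the other gives q_C = 155/9 and q_J = 71/9.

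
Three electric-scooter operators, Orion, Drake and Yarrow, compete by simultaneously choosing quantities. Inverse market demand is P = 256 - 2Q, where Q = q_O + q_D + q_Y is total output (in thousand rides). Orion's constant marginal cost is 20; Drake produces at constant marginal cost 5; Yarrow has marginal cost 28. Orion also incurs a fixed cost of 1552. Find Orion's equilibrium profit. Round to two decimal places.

Orion's profit: π_O = (256 - 2Q)q_O - (20q_O). Setting ∂π_O/∂q_O = 0: 236 - 4q_O - 2(q_D + q_Y) = 0.
Drake's profit: π_D = (256 - 2Q)q_D - (5q_D). Setting ∂π_D/∂q_D = 0: 251 - 4q_D - 2(q_O + q_Y) = 0.
Yarrow's first-order condition: 228 - 4q_Y - 2(q_O + q_D) = 0.
Summing all 3 equations gives 715 − 8Q = 0, hence Q = 715/8.
Back-substituting: q_O = (236 − 715/4)/2 = 229/8, q_D = (251 − 715/4)/2 = 289/8, q_Y = (228 − 715/4)/2 = 197/8.
Price P = 256 - 2·(715/8) = 309/4.
Orion's profit: (309/4 - 20)·(229/8) - 1552 = 86.7813.

86.78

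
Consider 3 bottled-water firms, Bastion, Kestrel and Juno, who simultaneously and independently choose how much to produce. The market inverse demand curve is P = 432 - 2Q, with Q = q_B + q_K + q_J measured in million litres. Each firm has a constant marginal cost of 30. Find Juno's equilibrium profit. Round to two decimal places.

A representative firm's profit is π_i = q_i(432 - 2Q) - 30q_i.
Setting ∂π_i/∂q_i = 0 with rivals' quantities fixed: 402 - 4q_i - 2·Σ_{j≠i} q_j = 0.
By symmetry each firm produces the same amount; substituting Σ_{j≠i} q_j = 2q_i yields q_i = 402/8 = 201/4.
Price P = 432 - 2·(603/4) = 261/2.
Juno's profit: (261/2 - 30)·(201/4) = 5050.1250.

5050.13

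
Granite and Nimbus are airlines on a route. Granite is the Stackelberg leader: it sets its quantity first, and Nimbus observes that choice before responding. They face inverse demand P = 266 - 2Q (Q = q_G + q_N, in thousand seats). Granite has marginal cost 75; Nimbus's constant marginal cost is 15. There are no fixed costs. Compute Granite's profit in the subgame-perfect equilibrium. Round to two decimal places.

Solve by backward induction. Given q_G, the follower Nimbus maximises π_N = (266 - 2q_G - 2q_N)q_N - 15q_N.
∂π_N/∂q_N = 251 - 2q_G - 4q_N = 0 gives the reaction function q_N = (251 - 2q_G)/4.
The leader anticipates this reaction. Substituting into P = 266 - 2Q gives P = 281/2 - q_G, so π_G = (281/2 - q_G)q_G - 75q_G.
Maximising: ∂π_G/∂q_G = 131/2 - 2q_G = 0, giving q_G = 131/4.
Then q_N = (251 - 2·(131/4))/4 = 371/8.
Price P = 266 - 2·(633/8) = 431/4.
Granite's profit: (431/4 - 75)·(131/4) = 1072.5625.

1072.56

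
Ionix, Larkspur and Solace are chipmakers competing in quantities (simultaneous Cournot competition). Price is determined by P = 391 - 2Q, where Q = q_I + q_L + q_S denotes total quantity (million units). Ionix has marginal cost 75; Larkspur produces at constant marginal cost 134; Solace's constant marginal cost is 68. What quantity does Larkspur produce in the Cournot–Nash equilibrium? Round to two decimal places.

16.50

Ionix's profit: π_I = (391 - 2Q)q_I - (75q_I). Setting ∂π_I/∂q_I = 0: 316 - 4q_I - 2(q_L + q_S) = 0.
Larkspur's profit: π_L = (391 - 2Q)q_L - (134q_L). Setting ∂π_L/∂q_L = 0: 257 - 4q_L - 2(q_I + q_S) = 0.
Solace's first-order condition: 323 - 4q_S - 2(q_I + q_L) = 0.
Summing all 3 equations gives 896 − 8Q = 0, hence Q = 112.
Back-substituting: q_I = (316 − 224)/2 = 46, q_L = (257 − 224)/2 = 33/2, q_S = (323 − 224)/2 = 99/2.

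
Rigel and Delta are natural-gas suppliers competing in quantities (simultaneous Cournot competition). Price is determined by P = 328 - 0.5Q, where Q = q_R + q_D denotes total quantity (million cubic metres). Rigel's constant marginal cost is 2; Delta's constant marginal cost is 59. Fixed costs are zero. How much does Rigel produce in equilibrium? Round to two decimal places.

Rigel's profit: π_R = (328 - 0.5Q)q_R - (2q_R). Setting ∂π_R/∂q_R = 0: 326 - q_R - (1/2)(q_D) = 0.
Delta's profit: π_D = (328 - 0.5Q)q_D - (59q_D). Setting ∂π_D/∂q_D = 0: 269 - q_D - (1/2)(q_R) = 0.
So q_R = (326 - (1/2)q_D) and q_D = (269 - (1/2)q_R).
Substituting one into the other gives q_R = 766/3 and q_D = 424/3.

255.33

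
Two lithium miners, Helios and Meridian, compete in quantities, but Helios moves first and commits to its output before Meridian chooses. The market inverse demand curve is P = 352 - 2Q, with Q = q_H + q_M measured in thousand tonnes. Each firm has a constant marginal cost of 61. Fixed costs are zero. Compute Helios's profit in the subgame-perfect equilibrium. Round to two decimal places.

The follower Meridian best-responds to any q_H: π_M = (352 - 2Q)q_M - 61q_M.
Setting the follower's marginal profit to zero, 291 - 2q_H - 4q_M = 0, i.e. q_M = (291 - 2q_H)/4.
The leader anticipates this reaction. Substituting into P = 352 - 2Q gives P = 413/2 - q_H, so π_H = (413/2 - q_H)q_H - 61q_H.
The leader's first-order condition 291/2 - 2q_H = 0 yields q_H = 291/4.
Then q_M = (291 - 2·(291/4))/4 = 291/8.
Price P = 352 - 2·(873/8) = 535/4.
Helios's profit: (535/4 - 61)·(291/4) = 5292.5625.

5292.56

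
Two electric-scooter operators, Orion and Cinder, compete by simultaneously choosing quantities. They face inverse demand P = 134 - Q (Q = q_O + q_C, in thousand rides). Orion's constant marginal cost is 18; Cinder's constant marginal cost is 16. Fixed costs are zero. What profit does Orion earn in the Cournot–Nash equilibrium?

1444

Orion's profit: π_O = (134 - Q)q_O - (18q_O). Setting ∂π_O/∂q_O = 0: 116 - 2q_O - (q_C) = 0.
Cinder's profit: π_C = (134 - Q)q_C - (16q_C). Setting ∂π_C/∂q_C = 0: 118 - 2q_C - (q_O) = 0.
So q_O = (116 - q_C)/2 and q_C = (118 - q_O)/2.
Solving the pair: q_O = 38, q_C = 40.
Price P = 134 - 78 = 56.
Orion's profit: (56 - 18)·38 = 1444.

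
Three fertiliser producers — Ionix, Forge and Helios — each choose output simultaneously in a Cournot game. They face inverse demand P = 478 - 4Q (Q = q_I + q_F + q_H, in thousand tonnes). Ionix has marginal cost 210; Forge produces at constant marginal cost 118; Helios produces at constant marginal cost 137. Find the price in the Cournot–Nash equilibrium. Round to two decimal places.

Ionix's profit: π_I = (478 - 4Q)q_I - (210q_I). Setting ∂π_I/∂q_I = 0: 268 - 8q_I - 4(q_F + q_H) = 0.
Forge's profit: π_F = (478 - 4Q)q_F - (118q_F). Setting ∂π_F/∂q_F = 0: 360 - 8q_F - 4(q_I + q_H) = 0.
Helios's profit: π_H = (478 - 4Q)q_H - (137q_H). Setting ∂π_H/∂q_H = 0: 341 - 8q_H - 4(q_I + q_F) = 0.
Adding the 3 first-order conditions: 969 − 16Q = 0, so Q = 969/16.
Back-substituting: q_I = (268 − 969/4)/4 = 103/16, q_F = (360 − 969/4)/4 = 471/16, q_H = (341 − 969/4)/4 = 395/16.
Total output Q = 969/16, so price P = 478 - 4·(969/16) = 943/4.

235.75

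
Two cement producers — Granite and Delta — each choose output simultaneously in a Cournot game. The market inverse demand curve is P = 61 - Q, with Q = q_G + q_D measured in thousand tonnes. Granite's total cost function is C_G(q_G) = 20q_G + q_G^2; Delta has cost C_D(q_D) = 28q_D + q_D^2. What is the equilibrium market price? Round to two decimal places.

46.20

Granite's profit: π_G = (61 - Q)q_G - (20q_G + q_G²). Setting ∂π_G/∂q_G = 0: 41 - 4q_G - (q_D) = 0.
Delta's profit: π_D = (61 - Q)q_D - (28q_D + q_D²). Setting ∂π_D/∂q_D = 0: 33 - 4q_D - (q_G) = 0.
Best responses: q_G = (41 - q_D)/4, q_D = (33 - q_G)/4.
Solving the pair: q_G = 131/15, q_D = 91/15.
Total output Q = 74/5, so price P = 61 - 74/5 = 231/5.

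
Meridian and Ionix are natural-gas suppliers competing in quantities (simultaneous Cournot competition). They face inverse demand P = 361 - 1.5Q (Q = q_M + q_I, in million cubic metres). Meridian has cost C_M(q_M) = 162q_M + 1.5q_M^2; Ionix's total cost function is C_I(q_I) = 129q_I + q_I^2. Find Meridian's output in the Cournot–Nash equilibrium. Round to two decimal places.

23.32

Meridian's profit: π_M = (361 - 1.5Q)q_M - (162q_M + (3/2)q_M²). Setting ∂π_M/∂q_M = 0: 199 - 6q_M - (3/2)(q_I) = 0.
Ionix's first-order condition: 232 - 5q_I - (3/2)(q_M) = 0.
Best responses: q_M = (199 - (3/2)q_I)/6, q_I = (232 - (3/2)q_M)/5.
Substituting one into the other gives q_M = 23.3153 and q_I = 1458/37.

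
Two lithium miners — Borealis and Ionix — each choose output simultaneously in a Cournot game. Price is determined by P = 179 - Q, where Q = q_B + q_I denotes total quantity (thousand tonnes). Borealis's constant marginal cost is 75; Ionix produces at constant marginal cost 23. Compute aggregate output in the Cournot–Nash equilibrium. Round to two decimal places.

86.67

Borealis's profit: π_B = (179 - Q)q_B - (75q_B). Setting ∂π_B/∂q_B = 0: 104 - 2q_B - (q_I) = 0.
Ionix's profit: π_I = (179 - Q)q_I - (23q_I). Setting ∂π_I/∂q_I = 0: 156 - 2q_I - (q_B) = 0.
Best responses: q_B = (104 - q_I)/2, q_I = (156 - q_B)/2.
Solving the pair: q_B = 52/3, q_I = 208/3.
Total output Q = 52/3 + 208/3 = 260/3.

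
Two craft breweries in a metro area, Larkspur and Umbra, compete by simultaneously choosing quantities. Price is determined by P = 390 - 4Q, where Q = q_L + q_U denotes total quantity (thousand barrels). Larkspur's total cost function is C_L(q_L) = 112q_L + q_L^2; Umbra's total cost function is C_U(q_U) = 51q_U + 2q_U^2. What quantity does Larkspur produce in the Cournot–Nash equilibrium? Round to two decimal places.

19.04

Larkspur's profit: π_L = (390 - 4Q)q_L - (112q_L + q_L²). Setting ∂π_L/∂q_L = 0: 278 - 10q_L - 4(q_U) = 0.
Umbra's first-order condition: 339 - 12q_U - 4(q_L) = 0.
Best responses: q_L = (278 - 4q_U)/10, q_U = (339 - 4q_L)/12.
Substituting one into the other gives q_L = 495/26 and q_U = 1139/52.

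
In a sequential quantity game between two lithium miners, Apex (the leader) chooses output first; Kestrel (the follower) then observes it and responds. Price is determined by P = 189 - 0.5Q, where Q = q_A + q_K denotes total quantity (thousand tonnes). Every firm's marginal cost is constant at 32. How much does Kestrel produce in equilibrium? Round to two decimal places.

Solve by backward induction. Given q_A, the follower Kestrel maximises π_K = (189 - (1/2)q_A - (1/2)q_K)q_K - 32q_K.
Follower FOC: 157 - (1/2)q_A - q_K = 0, so q_K(q_A) = (157 - (1/2)q_A).
Apex substitutes q_K(q_A) into its own profit: π_A = q_A(189 - (1/2)q_A - (157 - (1/2)q_A)/2) - 32q_A = (221/2 - (1/4)q_A)q_A - 32q_A.
Maximising: ∂π_A/∂q_A = 157/2 - (1/2)q_A = 0, giving q_A = 157.
Then q_K = (157 - (1/2)·157) = 157/2.

78.50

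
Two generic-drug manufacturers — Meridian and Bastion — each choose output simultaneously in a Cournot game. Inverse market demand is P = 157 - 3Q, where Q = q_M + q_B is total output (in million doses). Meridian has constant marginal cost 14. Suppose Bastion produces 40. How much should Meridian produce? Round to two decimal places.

3.83

With the rival's output fixed at 40, Meridian's profit is π_M = (157 - 3·40 - 3q_M)q_M - (14q_M) = (37 - 3q_M)q_M - (14q_M).
∂π_M/∂q_M = 23 - 6q_M = 0, so q_M = 23/6.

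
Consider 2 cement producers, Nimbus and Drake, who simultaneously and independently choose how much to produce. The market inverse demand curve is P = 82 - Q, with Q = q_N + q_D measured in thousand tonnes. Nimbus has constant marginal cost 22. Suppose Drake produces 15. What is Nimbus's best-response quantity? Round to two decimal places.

With the rival's output fixed at 15, Nimbus's profit is π_N = (82 - 15 - q_N)q_N - (22q_N) = (67 - q_N)q_N - (22q_N).
∂π_N/∂q_N = 45 - 2q_N = 0, so q_N = 45/2.

22.50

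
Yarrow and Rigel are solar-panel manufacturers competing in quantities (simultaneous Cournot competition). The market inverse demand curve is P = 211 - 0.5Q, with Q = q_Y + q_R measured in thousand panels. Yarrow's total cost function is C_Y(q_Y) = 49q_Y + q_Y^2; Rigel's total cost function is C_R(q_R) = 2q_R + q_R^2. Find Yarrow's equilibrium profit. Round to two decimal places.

2851.44

Yarrow's profit: π_Y = (211 - 0.5Q)q_Y - (49q_Y + q_Y²). Setting ∂π_Y/∂q_Y = 0: 162 - 3q_Y - (1/2)(q_R) = 0.
Rigel's profit: π_R = (211 - 0.5Q)q_R - (2q_R + q_R²). Setting ∂π_R/∂q_R = 0: 209 - 3q_R - (1/2)(q_Y) = 0.
Rearranging gives the reaction functions q_Y = (162 - (1/2)q_R)/3 and q_R = (209 - (1/2)q_Y)/3.
Substituting one into the other gives q_Y = 218/5 and q_R = 312/5.
Price P = 211 - (1/2)·106 = 158.
Yarrow's profit: 158·(218/5) - 49·(218/5) - (218/5)² = 2851.4400.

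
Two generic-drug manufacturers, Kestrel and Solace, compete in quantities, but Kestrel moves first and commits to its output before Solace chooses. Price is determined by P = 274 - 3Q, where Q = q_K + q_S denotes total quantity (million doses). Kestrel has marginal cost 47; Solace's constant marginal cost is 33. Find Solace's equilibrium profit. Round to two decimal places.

1507.52

The follower Solace best-responds to any q_K: π_S = (274 - 3Q)q_S - 33q_S.
Follower FOC: 241 - 3q_K - 6q_S = 0, so q_S(q_K) = (241 - 3q_K)/6.
Kestrel substitutes q_S(q_K) into its own profit: π_K = q_K(274 - 3q_K - (241 - 3q_K)/2) - 47q_K = (307/2 - (3/2)q_K)q_K - 47q_K.
Leader FOC: 213/2 - 3q_K = 0, so q_K = 71/2.
Then q_S = (241 - 3·(71/2))/6 = 269/12.
Price P = 274 - 3·(695/12) = 401/4.
Solace's profit: (401/4 - 33)·(269/12) = 1507.5208.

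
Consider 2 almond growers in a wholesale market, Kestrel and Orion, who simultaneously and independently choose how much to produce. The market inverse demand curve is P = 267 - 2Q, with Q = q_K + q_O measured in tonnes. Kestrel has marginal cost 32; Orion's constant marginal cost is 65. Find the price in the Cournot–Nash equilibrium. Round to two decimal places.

121.33

Kestrel's profit: π_K = (267 - 2Q)q_K - (32q_K). Setting ∂π_K/∂q_K = 0: 235 - 4q_K - 2(q_O) = 0.
Orion's first-order condition: 202 - 4q_O - 2(q_K) = 0.
Rearranging gives the reaction functions q_K = (235 - 2q_O)/4 and q_O = (202 - 2q_K)/4.
Substituting one into the other gives q_K = 134/3 and q_O = 169/6.
Total output Q = 437/6, so price P = 267 - 2·(437/6) = 364/3.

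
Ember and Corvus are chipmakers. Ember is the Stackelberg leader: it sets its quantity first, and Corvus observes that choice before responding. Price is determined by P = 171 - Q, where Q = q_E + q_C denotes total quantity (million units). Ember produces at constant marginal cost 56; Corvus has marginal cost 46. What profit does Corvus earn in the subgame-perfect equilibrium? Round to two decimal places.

1314.06

The follower Corvus best-responds to any q_E: π_C = (171 - Q)q_C - 46q_C.
∂π_C/∂q_C = 125 - q_E - 2q_C = 0 gives the reaction function q_C = (125 - q_E)/2.
The leader anticipates this reaction. Substituting into P = 171 - Q gives P = 217/2 - (1/2)q_E, so π_E = (217/2 - (1/2)q_E)q_E - 56q_E.
Leader FOC: 105/2 - q_E = 0, so q_E = 105/2.
Then q_C = (125 - 105/2)/2 = 145/4.
Price P = 171 - 355/4 = 329/4.
Corvus's profit: (329/4 - 46)·(145/4) = 1314.0625.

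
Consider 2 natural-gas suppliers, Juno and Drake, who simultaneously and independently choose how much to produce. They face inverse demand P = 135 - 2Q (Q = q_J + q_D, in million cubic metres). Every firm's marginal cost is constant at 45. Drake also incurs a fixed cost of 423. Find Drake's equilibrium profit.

Each firm earns π_i = (135 - 2Q)q_i - 45q_i.
Setting ∂π_i/∂q_i = 0 with rivals' quantities fixed: 90 - 4q_i - 2q_j = 0.
With identical firms every q_j equals q_i, so q_j = q_i and 90 = 6q_i, giving q_i = 15.
Price P = 135 - 2·30 = 75.
Drake's profit: (75 - 45)·15 - 423 = 27.

27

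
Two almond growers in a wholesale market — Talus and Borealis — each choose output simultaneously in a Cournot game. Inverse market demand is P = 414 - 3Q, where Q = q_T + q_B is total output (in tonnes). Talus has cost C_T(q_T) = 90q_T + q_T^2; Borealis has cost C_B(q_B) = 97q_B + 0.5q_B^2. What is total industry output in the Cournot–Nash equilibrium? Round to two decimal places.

61.30

Talus's profit: π_T = (414 - 3Q)q_T - (90q_T + q_T²). Setting ∂π_T/∂q_T = 0: 324 - 8q_T - 3(q_B) = 0.
Borealis's profit: π_B = (414 - 3Q)q_B - (97q_B + (1/2)q_B²). Setting ∂π_B/∂q_B = 0: 317 - 7q_B - 3(q_T) = 0.
Rearranging gives the reaction functions q_T = (324 - 3q_B)/8 and q_B = (317 - 3q_T)/7.
Substituting one into the other gives q_T = 1317/47 and q_B = 1564/47.
Total output Q = 1317/47 + 1564/47 = 61.2979.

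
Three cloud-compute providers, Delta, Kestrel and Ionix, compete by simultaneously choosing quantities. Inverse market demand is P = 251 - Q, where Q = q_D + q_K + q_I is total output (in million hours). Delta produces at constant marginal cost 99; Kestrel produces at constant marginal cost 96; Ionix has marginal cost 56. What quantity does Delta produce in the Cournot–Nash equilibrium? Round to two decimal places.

26.50

Delta's profit: π_D = (251 - Q)q_D - (99q_D). Setting ∂π_D/∂q_D = 0: 152 - 2q_D - (q_K + q_I) = 0.
Kestrel's first-order condition: 155 - 2q_K - (q_D + q_I) = 0.
Ionix's profit: π_I = (251 - Q)q_I - (56q_I). Setting ∂π_I/∂q_I = 0: 195 - 2q_I - (q_D + q_K) = 0.
Adding the 3 first-order conditions: 502 − 4Q = 0, so Q = 251/2.
Back-substituting: q_D = (152 − 251/2) = 53/2, q_K = (155 − 251/2) = 59/2, q_I = (195 − 251/2) = 139/2.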